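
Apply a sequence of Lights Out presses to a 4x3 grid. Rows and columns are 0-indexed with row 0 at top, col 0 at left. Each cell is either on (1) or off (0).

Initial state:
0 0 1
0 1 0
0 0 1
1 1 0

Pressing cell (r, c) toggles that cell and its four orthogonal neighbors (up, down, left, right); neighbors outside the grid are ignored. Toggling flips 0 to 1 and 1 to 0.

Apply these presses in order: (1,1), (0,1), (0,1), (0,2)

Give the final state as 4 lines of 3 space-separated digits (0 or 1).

Answer: 0 0 0
1 0 0
0 1 1
1 1 0

Derivation:
After press 1 at (1,1):
0 1 1
1 0 1
0 1 1
1 1 0

After press 2 at (0,1):
1 0 0
1 1 1
0 1 1
1 1 0

After press 3 at (0,1):
0 1 1
1 0 1
0 1 1
1 1 0

After press 4 at (0,2):
0 0 0
1 0 0
0 1 1
1 1 0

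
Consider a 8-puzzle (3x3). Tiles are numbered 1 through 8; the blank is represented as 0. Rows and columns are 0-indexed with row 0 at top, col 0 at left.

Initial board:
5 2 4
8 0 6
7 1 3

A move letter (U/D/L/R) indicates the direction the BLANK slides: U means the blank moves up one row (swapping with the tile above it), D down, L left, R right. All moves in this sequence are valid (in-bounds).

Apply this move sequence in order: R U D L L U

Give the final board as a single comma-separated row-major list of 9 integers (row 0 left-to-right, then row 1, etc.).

Answer: 0, 2, 4, 5, 8, 6, 7, 1, 3

Derivation:
After move 1 (R):
5 2 4
8 6 0
7 1 3

After move 2 (U):
5 2 0
8 6 4
7 1 3

After move 3 (D):
5 2 4
8 6 0
7 1 3

After move 4 (L):
5 2 4
8 0 6
7 1 3

After move 5 (L):
5 2 4
0 8 6
7 1 3

After move 6 (U):
0 2 4
5 8 6
7 1 3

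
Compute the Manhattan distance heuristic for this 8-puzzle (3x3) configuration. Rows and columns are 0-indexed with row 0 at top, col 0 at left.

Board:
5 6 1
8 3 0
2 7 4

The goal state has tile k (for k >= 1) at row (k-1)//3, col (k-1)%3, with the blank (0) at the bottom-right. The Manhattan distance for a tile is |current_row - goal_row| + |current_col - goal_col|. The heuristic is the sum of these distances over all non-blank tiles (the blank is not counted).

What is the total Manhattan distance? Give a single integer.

Answer: 17

Derivation:
Tile 5: at (0,0), goal (1,1), distance |0-1|+|0-1| = 2
Tile 6: at (0,1), goal (1,2), distance |0-1|+|1-2| = 2
Tile 1: at (0,2), goal (0,0), distance |0-0|+|2-0| = 2
Tile 8: at (1,0), goal (2,1), distance |1-2|+|0-1| = 2
Tile 3: at (1,1), goal (0,2), distance |1-0|+|1-2| = 2
Tile 2: at (2,0), goal (0,1), distance |2-0|+|0-1| = 3
Tile 7: at (2,1), goal (2,0), distance |2-2|+|1-0| = 1
Tile 4: at (2,2), goal (1,0), distance |2-1|+|2-0| = 3
Sum: 2 + 2 + 2 + 2 + 2 + 3 + 1 + 3 = 17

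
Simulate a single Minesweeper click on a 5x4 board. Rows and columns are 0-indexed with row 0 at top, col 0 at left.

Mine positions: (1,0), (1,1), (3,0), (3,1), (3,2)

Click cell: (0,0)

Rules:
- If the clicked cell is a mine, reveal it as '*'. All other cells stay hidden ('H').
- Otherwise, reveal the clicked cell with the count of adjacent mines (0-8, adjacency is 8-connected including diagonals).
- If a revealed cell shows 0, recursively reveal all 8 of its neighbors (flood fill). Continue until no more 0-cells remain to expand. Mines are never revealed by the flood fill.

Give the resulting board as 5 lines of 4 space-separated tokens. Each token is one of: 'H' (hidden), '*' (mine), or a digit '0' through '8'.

2 H H H
H H H H
H H H H
H H H H
H H H H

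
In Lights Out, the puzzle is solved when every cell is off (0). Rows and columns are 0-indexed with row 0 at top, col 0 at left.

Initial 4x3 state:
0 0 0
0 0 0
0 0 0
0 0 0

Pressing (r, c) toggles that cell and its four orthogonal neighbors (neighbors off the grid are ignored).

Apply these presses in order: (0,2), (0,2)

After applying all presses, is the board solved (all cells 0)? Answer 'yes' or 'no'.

After press 1 at (0,2):
0 1 1
0 0 1
0 0 0
0 0 0

After press 2 at (0,2):
0 0 0
0 0 0
0 0 0
0 0 0

Lights still on: 0

Answer: yes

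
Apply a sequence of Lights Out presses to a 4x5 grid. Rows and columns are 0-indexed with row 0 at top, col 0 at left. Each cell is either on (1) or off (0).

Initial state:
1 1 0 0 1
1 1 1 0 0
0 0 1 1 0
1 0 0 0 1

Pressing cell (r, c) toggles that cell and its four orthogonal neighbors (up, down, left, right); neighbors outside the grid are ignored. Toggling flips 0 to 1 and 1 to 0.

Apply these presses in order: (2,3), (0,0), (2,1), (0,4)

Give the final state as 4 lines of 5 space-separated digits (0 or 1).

After press 1 at (2,3):
1 1 0 0 1
1 1 1 1 0
0 0 0 0 1
1 0 0 1 1

After press 2 at (0,0):
0 0 0 0 1
0 1 1 1 0
0 0 0 0 1
1 0 0 1 1

After press 3 at (2,1):
0 0 0 0 1
0 0 1 1 0
1 1 1 0 1
1 1 0 1 1

After press 4 at (0,4):
0 0 0 1 0
0 0 1 1 1
1 1 1 0 1
1 1 0 1 1

Answer: 0 0 0 1 0
0 0 1 1 1
1 1 1 0 1
1 1 0 1 1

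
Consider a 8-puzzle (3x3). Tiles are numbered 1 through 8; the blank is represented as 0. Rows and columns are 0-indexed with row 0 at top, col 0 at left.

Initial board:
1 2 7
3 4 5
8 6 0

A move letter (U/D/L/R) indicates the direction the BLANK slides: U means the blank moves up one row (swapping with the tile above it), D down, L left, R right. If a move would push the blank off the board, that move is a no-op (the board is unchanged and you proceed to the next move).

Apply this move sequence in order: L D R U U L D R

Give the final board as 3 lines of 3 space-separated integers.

After move 1 (L):
1 2 7
3 4 5
8 0 6

After move 2 (D):
1 2 7
3 4 5
8 0 6

After move 3 (R):
1 2 7
3 4 5
8 6 0

After move 4 (U):
1 2 7
3 4 0
8 6 5

After move 5 (U):
1 2 0
3 4 7
8 6 5

After move 6 (L):
1 0 2
3 4 7
8 6 5

After move 7 (D):
1 4 2
3 0 7
8 6 5

After move 8 (R):
1 4 2
3 7 0
8 6 5

Answer: 1 4 2
3 7 0
8 6 5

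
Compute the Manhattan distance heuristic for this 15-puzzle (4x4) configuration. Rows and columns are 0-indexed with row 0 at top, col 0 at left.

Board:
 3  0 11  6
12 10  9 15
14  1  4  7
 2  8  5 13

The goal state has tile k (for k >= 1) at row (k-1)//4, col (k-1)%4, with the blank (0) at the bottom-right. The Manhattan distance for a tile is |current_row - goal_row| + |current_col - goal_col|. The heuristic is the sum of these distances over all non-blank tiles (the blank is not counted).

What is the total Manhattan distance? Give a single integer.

Answer: 43

Derivation:
Tile 3: (0,0)->(0,2) = 2
Tile 11: (0,2)->(2,2) = 2
Tile 6: (0,3)->(1,1) = 3
Tile 12: (1,0)->(2,3) = 4
Tile 10: (1,1)->(2,1) = 1
Tile 9: (1,2)->(2,0) = 3
Tile 15: (1,3)->(3,2) = 3
Tile 14: (2,0)->(3,1) = 2
Tile 1: (2,1)->(0,0) = 3
Tile 4: (2,2)->(0,3) = 3
Tile 7: (2,3)->(1,2) = 2
Tile 2: (3,0)->(0,1) = 4
Tile 8: (3,1)->(1,3) = 4
Tile 5: (3,2)->(1,0) = 4
Tile 13: (3,3)->(3,0) = 3
Sum: 2 + 2 + 3 + 4 + 1 + 3 + 3 + 2 + 3 + 3 + 2 + 4 + 4 + 4 + 3 = 43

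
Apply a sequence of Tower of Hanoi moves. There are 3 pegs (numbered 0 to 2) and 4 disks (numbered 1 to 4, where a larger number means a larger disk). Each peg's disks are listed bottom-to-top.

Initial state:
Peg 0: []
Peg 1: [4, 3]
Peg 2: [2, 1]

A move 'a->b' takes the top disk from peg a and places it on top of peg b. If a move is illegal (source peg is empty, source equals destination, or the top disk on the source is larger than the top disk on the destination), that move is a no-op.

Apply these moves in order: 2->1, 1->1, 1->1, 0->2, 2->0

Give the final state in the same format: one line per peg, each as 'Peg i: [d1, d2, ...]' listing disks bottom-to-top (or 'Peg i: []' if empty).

Answer: Peg 0: [2]
Peg 1: [4, 3, 1]
Peg 2: []

Derivation:
After move 1 (2->1):
Peg 0: []
Peg 1: [4, 3, 1]
Peg 2: [2]

After move 2 (1->1):
Peg 0: []
Peg 1: [4, 3, 1]
Peg 2: [2]

After move 3 (1->1):
Peg 0: []
Peg 1: [4, 3, 1]
Peg 2: [2]

After move 4 (0->2):
Peg 0: []
Peg 1: [4, 3, 1]
Peg 2: [2]

After move 5 (2->0):
Peg 0: [2]
Peg 1: [4, 3, 1]
Peg 2: []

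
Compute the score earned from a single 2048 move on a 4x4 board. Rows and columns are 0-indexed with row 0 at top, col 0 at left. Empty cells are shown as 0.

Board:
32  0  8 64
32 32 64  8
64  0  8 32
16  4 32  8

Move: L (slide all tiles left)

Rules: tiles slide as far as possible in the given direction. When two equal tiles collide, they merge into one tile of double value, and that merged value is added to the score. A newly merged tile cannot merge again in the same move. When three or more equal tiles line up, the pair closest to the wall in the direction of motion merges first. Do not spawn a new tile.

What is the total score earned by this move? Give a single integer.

Answer: 64

Derivation:
Slide left:
row 0: [32, 0, 8, 64] -> [32, 8, 64, 0]  score +0 (running 0)
row 1: [32, 32, 64, 8] -> [64, 64, 8, 0]  score +64 (running 64)
row 2: [64, 0, 8, 32] -> [64, 8, 32, 0]  score +0 (running 64)
row 3: [16, 4, 32, 8] -> [16, 4, 32, 8]  score +0 (running 64)
Board after move:
32  8 64  0
64 64  8  0
64  8 32  0
16  4 32  8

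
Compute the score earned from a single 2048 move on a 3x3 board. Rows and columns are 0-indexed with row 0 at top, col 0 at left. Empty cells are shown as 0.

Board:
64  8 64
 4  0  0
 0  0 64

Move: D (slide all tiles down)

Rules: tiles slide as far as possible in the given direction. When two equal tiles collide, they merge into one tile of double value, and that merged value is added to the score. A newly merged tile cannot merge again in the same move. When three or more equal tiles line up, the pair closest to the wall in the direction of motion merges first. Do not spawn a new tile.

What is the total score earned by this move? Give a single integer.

Slide down:
col 0: [64, 4, 0] -> [0, 64, 4]  score +0 (running 0)
col 1: [8, 0, 0] -> [0, 0, 8]  score +0 (running 0)
col 2: [64, 0, 64] -> [0, 0, 128]  score +128 (running 128)
Board after move:
  0   0   0
 64   0   0
  4   8 128

Answer: 128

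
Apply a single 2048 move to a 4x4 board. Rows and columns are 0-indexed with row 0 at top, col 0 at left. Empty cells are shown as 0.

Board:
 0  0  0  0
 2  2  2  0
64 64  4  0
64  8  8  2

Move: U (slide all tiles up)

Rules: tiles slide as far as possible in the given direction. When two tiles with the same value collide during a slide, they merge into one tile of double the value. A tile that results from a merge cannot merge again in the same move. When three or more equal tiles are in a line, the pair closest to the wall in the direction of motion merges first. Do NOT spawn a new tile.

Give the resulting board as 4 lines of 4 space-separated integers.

Answer:   2   2   2   2
128  64   4   0
  0   8   8   0
  0   0   0   0

Derivation:
Slide up:
col 0: [0, 2, 64, 64] -> [2, 128, 0, 0]
col 1: [0, 2, 64, 8] -> [2, 64, 8, 0]
col 2: [0, 2, 4, 8] -> [2, 4, 8, 0]
col 3: [0, 0, 0, 2] -> [2, 0, 0, 0]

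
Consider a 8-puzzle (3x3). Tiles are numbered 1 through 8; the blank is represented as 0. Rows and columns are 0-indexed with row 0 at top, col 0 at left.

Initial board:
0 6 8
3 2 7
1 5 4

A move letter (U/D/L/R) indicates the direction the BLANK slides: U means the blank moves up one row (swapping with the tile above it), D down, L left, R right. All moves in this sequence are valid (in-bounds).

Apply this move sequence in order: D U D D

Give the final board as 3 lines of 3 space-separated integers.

After move 1 (D):
3 6 8
0 2 7
1 5 4

After move 2 (U):
0 6 8
3 2 7
1 5 4

After move 3 (D):
3 6 8
0 2 7
1 5 4

After move 4 (D):
3 6 8
1 2 7
0 5 4

Answer: 3 6 8
1 2 7
0 5 4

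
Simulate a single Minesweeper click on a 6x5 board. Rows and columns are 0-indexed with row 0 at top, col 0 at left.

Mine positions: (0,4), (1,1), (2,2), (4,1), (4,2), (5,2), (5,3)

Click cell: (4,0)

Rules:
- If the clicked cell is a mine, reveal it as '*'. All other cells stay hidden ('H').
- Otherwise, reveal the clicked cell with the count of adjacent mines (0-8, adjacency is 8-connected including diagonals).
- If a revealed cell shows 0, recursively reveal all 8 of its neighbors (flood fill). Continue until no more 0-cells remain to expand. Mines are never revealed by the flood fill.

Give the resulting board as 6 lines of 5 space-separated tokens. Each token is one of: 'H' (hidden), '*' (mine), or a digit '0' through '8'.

H H H H H
H H H H H
H H H H H
H H H H H
1 H H H H
H H H H H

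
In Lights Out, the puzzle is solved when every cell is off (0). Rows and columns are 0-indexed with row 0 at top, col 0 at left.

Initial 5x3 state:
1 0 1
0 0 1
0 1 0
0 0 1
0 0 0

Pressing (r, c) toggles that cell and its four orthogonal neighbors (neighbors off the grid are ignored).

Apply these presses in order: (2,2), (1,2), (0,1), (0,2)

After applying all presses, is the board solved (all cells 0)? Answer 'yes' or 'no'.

After press 1 at (2,2):
1 0 1
0 0 0
0 0 1
0 0 0
0 0 0

After press 2 at (1,2):
1 0 0
0 1 1
0 0 0
0 0 0
0 0 0

After press 3 at (0,1):
0 1 1
0 0 1
0 0 0
0 0 0
0 0 0

After press 4 at (0,2):
0 0 0
0 0 0
0 0 0
0 0 0
0 0 0

Lights still on: 0

Answer: yes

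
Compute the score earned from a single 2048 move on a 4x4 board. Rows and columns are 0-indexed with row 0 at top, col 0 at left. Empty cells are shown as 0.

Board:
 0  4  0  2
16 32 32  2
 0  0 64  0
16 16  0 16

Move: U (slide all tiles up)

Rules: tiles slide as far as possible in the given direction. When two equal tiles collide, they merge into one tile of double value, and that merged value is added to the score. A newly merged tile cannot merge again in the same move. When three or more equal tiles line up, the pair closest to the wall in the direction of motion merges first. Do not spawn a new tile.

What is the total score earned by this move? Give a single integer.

Slide up:
col 0: [0, 16, 0, 16] -> [32, 0, 0, 0]  score +32 (running 32)
col 1: [4, 32, 0, 16] -> [4, 32, 16, 0]  score +0 (running 32)
col 2: [0, 32, 64, 0] -> [32, 64, 0, 0]  score +0 (running 32)
col 3: [2, 2, 0, 16] -> [4, 16, 0, 0]  score +4 (running 36)
Board after move:
32  4 32  4
 0 32 64 16
 0 16  0  0
 0  0  0  0

Answer: 36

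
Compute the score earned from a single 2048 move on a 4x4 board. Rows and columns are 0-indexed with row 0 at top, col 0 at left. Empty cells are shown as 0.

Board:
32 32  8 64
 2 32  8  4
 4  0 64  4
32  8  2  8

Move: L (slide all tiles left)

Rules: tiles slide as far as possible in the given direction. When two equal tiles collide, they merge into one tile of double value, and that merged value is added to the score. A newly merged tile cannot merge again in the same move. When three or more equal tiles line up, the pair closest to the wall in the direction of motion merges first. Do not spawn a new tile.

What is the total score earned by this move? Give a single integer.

Answer: 64

Derivation:
Slide left:
row 0: [32, 32, 8, 64] -> [64, 8, 64, 0]  score +64 (running 64)
row 1: [2, 32, 8, 4] -> [2, 32, 8, 4]  score +0 (running 64)
row 2: [4, 0, 64, 4] -> [4, 64, 4, 0]  score +0 (running 64)
row 3: [32, 8, 2, 8] -> [32, 8, 2, 8]  score +0 (running 64)
Board after move:
64  8 64  0
 2 32  8  4
 4 64  4  0
32  8  2  8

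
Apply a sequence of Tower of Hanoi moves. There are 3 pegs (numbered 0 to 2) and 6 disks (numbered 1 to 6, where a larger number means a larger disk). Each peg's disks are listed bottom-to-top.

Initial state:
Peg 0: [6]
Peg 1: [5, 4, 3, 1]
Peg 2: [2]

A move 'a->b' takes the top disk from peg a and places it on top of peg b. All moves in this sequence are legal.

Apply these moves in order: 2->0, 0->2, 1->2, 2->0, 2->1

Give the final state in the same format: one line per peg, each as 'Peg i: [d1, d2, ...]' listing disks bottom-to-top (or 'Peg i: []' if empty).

After move 1 (2->0):
Peg 0: [6, 2]
Peg 1: [5, 4, 3, 1]
Peg 2: []

After move 2 (0->2):
Peg 0: [6]
Peg 1: [5, 4, 3, 1]
Peg 2: [2]

After move 3 (1->2):
Peg 0: [6]
Peg 1: [5, 4, 3]
Peg 2: [2, 1]

After move 4 (2->0):
Peg 0: [6, 1]
Peg 1: [5, 4, 3]
Peg 2: [2]

After move 5 (2->1):
Peg 0: [6, 1]
Peg 1: [5, 4, 3, 2]
Peg 2: []

Answer: Peg 0: [6, 1]
Peg 1: [5, 4, 3, 2]
Peg 2: []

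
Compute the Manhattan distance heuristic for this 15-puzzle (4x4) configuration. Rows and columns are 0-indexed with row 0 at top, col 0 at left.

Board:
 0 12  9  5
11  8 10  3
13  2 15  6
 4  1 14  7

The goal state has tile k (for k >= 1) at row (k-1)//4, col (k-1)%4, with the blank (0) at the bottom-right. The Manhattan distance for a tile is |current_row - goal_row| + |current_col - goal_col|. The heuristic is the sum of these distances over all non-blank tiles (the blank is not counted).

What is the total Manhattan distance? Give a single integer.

Tile 12: at (0,1), goal (2,3), distance |0-2|+|1-3| = 4
Tile 9: at (0,2), goal (2,0), distance |0-2|+|2-0| = 4
Tile 5: at (0,3), goal (1,0), distance |0-1|+|3-0| = 4
Tile 11: at (1,0), goal (2,2), distance |1-2|+|0-2| = 3
Tile 8: at (1,1), goal (1,3), distance |1-1|+|1-3| = 2
Tile 10: at (1,2), goal (2,1), distance |1-2|+|2-1| = 2
Tile 3: at (1,3), goal (0,2), distance |1-0|+|3-2| = 2
Tile 13: at (2,0), goal (3,0), distance |2-3|+|0-0| = 1
Tile 2: at (2,1), goal (0,1), distance |2-0|+|1-1| = 2
Tile 15: at (2,2), goal (3,2), distance |2-3|+|2-2| = 1
Tile 6: at (2,3), goal (1,1), distance |2-1|+|3-1| = 3
Tile 4: at (3,0), goal (0,3), distance |3-0|+|0-3| = 6
Tile 1: at (3,1), goal (0,0), distance |3-0|+|1-0| = 4
Tile 14: at (3,2), goal (3,1), distance |3-3|+|2-1| = 1
Tile 7: at (3,3), goal (1,2), distance |3-1|+|3-2| = 3
Sum: 4 + 4 + 4 + 3 + 2 + 2 + 2 + 1 + 2 + 1 + 3 + 6 + 4 + 1 + 3 = 42

Answer: 42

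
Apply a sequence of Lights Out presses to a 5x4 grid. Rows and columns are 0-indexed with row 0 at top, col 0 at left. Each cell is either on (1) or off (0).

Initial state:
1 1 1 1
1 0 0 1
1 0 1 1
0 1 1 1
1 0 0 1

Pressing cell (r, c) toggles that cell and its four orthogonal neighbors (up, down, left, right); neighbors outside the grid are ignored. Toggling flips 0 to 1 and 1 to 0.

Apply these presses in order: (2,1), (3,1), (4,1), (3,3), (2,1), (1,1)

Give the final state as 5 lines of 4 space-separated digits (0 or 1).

After press 1 at (2,1):
1 1 1 1
1 1 0 1
0 1 0 1
0 0 1 1
1 0 0 1

After press 2 at (3,1):
1 1 1 1
1 1 0 1
0 0 0 1
1 1 0 1
1 1 0 1

After press 3 at (4,1):
1 1 1 1
1 1 0 1
0 0 0 1
1 0 0 1
0 0 1 1

After press 4 at (3,3):
1 1 1 1
1 1 0 1
0 0 0 0
1 0 1 0
0 0 1 0

After press 5 at (2,1):
1 1 1 1
1 0 0 1
1 1 1 0
1 1 1 0
0 0 1 0

After press 6 at (1,1):
1 0 1 1
0 1 1 1
1 0 1 0
1 1 1 0
0 0 1 0

Answer: 1 0 1 1
0 1 1 1
1 0 1 0
1 1 1 0
0 0 1 0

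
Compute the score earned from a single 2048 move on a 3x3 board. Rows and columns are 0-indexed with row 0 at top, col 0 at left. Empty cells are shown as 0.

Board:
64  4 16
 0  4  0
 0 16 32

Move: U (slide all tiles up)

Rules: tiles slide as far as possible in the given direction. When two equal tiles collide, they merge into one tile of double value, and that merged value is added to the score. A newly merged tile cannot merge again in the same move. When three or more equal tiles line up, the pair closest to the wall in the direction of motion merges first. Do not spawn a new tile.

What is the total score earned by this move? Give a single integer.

Answer: 8

Derivation:
Slide up:
col 0: [64, 0, 0] -> [64, 0, 0]  score +0 (running 0)
col 1: [4, 4, 16] -> [8, 16, 0]  score +8 (running 8)
col 2: [16, 0, 32] -> [16, 32, 0]  score +0 (running 8)
Board after move:
64  8 16
 0 16 32
 0  0  0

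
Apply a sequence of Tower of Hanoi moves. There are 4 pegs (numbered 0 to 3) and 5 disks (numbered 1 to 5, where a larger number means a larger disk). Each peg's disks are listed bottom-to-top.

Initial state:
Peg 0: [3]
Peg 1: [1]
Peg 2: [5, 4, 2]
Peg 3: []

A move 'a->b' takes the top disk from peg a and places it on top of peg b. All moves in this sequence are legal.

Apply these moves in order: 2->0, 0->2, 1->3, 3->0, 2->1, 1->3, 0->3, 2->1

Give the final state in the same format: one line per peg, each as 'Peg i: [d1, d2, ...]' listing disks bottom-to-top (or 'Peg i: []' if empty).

Answer: Peg 0: [3]
Peg 1: [4]
Peg 2: [5]
Peg 3: [2, 1]

Derivation:
After move 1 (2->0):
Peg 0: [3, 2]
Peg 1: [1]
Peg 2: [5, 4]
Peg 3: []

After move 2 (0->2):
Peg 0: [3]
Peg 1: [1]
Peg 2: [5, 4, 2]
Peg 3: []

After move 3 (1->3):
Peg 0: [3]
Peg 1: []
Peg 2: [5, 4, 2]
Peg 3: [1]

After move 4 (3->0):
Peg 0: [3, 1]
Peg 1: []
Peg 2: [5, 4, 2]
Peg 3: []

After move 5 (2->1):
Peg 0: [3, 1]
Peg 1: [2]
Peg 2: [5, 4]
Peg 3: []

After move 6 (1->3):
Peg 0: [3, 1]
Peg 1: []
Peg 2: [5, 4]
Peg 3: [2]

After move 7 (0->3):
Peg 0: [3]
Peg 1: []
Peg 2: [5, 4]
Peg 3: [2, 1]

After move 8 (2->1):
Peg 0: [3]
Peg 1: [4]
Peg 2: [5]
Peg 3: [2, 1]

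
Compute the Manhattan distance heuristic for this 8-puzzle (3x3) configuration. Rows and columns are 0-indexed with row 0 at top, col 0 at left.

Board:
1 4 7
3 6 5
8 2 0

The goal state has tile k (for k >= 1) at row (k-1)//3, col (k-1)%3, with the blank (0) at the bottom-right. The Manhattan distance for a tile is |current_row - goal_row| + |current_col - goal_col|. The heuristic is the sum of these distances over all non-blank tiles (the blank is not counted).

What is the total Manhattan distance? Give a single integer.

Tile 1: at (0,0), goal (0,0), distance |0-0|+|0-0| = 0
Tile 4: at (0,1), goal (1,0), distance |0-1|+|1-0| = 2
Tile 7: at (0,2), goal (2,0), distance |0-2|+|2-0| = 4
Tile 3: at (1,0), goal (0,2), distance |1-0|+|0-2| = 3
Tile 6: at (1,1), goal (1,2), distance |1-1|+|1-2| = 1
Tile 5: at (1,2), goal (1,1), distance |1-1|+|2-1| = 1
Tile 8: at (2,0), goal (2,1), distance |2-2|+|0-1| = 1
Tile 2: at (2,1), goal (0,1), distance |2-0|+|1-1| = 2
Sum: 0 + 2 + 4 + 3 + 1 + 1 + 1 + 2 = 14

Answer: 14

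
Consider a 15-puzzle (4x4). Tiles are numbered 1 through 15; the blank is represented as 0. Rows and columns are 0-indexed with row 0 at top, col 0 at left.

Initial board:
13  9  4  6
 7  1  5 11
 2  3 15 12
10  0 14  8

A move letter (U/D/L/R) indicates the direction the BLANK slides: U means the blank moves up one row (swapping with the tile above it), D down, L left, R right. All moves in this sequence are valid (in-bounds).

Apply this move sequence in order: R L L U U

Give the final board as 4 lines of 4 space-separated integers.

Answer: 13  9  4  6
 0  1  5 11
 7  3 15 12
 2 10 14  8

Derivation:
After move 1 (R):
13  9  4  6
 7  1  5 11
 2  3 15 12
10 14  0  8

After move 2 (L):
13  9  4  6
 7  1  5 11
 2  3 15 12
10  0 14  8

After move 3 (L):
13  9  4  6
 7  1  5 11
 2  3 15 12
 0 10 14  8

After move 4 (U):
13  9  4  6
 7  1  5 11
 0  3 15 12
 2 10 14  8

After move 5 (U):
13  9  4  6
 0  1  5 11
 7  3 15 12
 2 10 14  8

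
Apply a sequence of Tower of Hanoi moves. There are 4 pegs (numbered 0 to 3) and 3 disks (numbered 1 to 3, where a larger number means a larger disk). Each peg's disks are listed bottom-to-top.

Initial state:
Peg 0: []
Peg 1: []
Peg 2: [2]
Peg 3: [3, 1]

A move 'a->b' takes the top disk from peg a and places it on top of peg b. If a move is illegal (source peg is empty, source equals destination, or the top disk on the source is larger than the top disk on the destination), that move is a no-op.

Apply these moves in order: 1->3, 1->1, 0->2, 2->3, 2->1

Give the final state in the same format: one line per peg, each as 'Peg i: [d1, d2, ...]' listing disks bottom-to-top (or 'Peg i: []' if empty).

After move 1 (1->3):
Peg 0: []
Peg 1: []
Peg 2: [2]
Peg 3: [3, 1]

After move 2 (1->1):
Peg 0: []
Peg 1: []
Peg 2: [2]
Peg 3: [3, 1]

After move 3 (0->2):
Peg 0: []
Peg 1: []
Peg 2: [2]
Peg 3: [3, 1]

After move 4 (2->3):
Peg 0: []
Peg 1: []
Peg 2: [2]
Peg 3: [3, 1]

After move 5 (2->1):
Peg 0: []
Peg 1: [2]
Peg 2: []
Peg 3: [3, 1]

Answer: Peg 0: []
Peg 1: [2]
Peg 2: []
Peg 3: [3, 1]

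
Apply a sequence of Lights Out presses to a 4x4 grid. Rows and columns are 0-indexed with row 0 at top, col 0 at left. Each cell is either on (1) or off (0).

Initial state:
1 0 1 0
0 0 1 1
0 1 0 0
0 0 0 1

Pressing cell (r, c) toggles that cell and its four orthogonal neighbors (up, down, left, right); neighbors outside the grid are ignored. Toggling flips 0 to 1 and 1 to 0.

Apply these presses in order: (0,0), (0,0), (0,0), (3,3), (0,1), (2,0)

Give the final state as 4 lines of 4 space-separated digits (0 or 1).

Answer: 1 0 0 0
0 1 1 1
1 0 0 1
1 0 1 0

Derivation:
After press 1 at (0,0):
0 1 1 0
1 0 1 1
0 1 0 0
0 0 0 1

After press 2 at (0,0):
1 0 1 0
0 0 1 1
0 1 0 0
0 0 0 1

After press 3 at (0,0):
0 1 1 0
1 0 1 1
0 1 0 0
0 0 0 1

After press 4 at (3,3):
0 1 1 0
1 0 1 1
0 1 0 1
0 0 1 0

After press 5 at (0,1):
1 0 0 0
1 1 1 1
0 1 0 1
0 0 1 0

After press 6 at (2,0):
1 0 0 0
0 1 1 1
1 0 0 1
1 0 1 0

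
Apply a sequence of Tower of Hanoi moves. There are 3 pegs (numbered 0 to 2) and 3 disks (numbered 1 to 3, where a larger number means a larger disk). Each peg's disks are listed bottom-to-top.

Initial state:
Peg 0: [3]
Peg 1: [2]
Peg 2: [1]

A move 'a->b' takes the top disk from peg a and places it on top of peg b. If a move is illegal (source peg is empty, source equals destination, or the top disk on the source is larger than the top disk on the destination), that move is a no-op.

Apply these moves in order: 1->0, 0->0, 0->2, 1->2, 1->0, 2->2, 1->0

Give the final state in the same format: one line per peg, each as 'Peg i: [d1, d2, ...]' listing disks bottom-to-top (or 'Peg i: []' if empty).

Answer: Peg 0: [3, 2]
Peg 1: []
Peg 2: [1]

Derivation:
After move 1 (1->0):
Peg 0: [3, 2]
Peg 1: []
Peg 2: [1]

After move 2 (0->0):
Peg 0: [3, 2]
Peg 1: []
Peg 2: [1]

After move 3 (0->2):
Peg 0: [3, 2]
Peg 1: []
Peg 2: [1]

After move 4 (1->2):
Peg 0: [3, 2]
Peg 1: []
Peg 2: [1]

After move 5 (1->0):
Peg 0: [3, 2]
Peg 1: []
Peg 2: [1]

After move 6 (2->2):
Peg 0: [3, 2]
Peg 1: []
Peg 2: [1]

After move 7 (1->0):
Peg 0: [3, 2]
Peg 1: []
Peg 2: [1]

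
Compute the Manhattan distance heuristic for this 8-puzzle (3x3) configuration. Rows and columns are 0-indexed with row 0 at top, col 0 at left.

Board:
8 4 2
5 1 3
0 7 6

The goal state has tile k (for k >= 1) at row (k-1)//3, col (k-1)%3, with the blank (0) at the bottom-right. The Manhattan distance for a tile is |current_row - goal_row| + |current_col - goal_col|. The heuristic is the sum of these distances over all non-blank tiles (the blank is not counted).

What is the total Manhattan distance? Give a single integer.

Answer: 12

Derivation:
Tile 8: (0,0)->(2,1) = 3
Tile 4: (0,1)->(1,0) = 2
Tile 2: (0,2)->(0,1) = 1
Tile 5: (1,0)->(1,1) = 1
Tile 1: (1,1)->(0,0) = 2
Tile 3: (1,2)->(0,2) = 1
Tile 7: (2,1)->(2,0) = 1
Tile 6: (2,2)->(1,2) = 1
Sum: 3 + 2 + 1 + 1 + 2 + 1 + 1 + 1 = 12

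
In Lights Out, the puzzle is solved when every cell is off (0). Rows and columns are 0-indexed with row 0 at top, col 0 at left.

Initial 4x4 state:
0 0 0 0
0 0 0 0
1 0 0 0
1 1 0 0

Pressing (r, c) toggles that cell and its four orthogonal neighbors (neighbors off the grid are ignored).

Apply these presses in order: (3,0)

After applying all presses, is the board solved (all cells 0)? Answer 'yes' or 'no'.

After press 1 at (3,0):
0 0 0 0
0 0 0 0
0 0 0 0
0 0 0 0

Lights still on: 0

Answer: yes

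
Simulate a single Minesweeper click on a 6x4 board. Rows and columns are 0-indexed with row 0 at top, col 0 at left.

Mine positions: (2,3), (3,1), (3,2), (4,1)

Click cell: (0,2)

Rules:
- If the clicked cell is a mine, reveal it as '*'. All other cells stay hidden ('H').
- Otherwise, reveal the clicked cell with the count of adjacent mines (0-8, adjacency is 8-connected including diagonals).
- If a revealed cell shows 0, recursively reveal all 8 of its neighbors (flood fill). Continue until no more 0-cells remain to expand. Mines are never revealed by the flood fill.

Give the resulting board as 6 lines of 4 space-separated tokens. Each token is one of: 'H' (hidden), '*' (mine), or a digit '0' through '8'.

0 0 0 0
0 0 1 1
1 2 3 H
H H H H
H H H H
H H H H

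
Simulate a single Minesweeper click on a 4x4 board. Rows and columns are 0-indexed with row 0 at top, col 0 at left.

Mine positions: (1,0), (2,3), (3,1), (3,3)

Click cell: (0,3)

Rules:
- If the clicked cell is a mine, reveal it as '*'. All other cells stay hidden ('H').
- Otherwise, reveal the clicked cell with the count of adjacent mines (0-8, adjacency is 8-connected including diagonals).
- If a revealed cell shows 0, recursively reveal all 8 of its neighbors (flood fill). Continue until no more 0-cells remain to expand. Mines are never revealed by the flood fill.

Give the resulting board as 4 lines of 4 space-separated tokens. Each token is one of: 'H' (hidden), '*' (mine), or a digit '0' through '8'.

H 1 0 0
H 1 1 1
H H H H
H H H H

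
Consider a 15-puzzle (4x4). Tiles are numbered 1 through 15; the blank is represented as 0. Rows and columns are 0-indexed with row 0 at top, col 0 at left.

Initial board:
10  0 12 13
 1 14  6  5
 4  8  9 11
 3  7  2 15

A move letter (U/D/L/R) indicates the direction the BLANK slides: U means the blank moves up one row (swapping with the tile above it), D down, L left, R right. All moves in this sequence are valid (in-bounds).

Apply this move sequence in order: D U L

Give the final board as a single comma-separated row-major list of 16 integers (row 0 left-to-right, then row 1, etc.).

Answer: 0, 10, 12, 13, 1, 14, 6, 5, 4, 8, 9, 11, 3, 7, 2, 15

Derivation:
After move 1 (D):
10 14 12 13
 1  0  6  5
 4  8  9 11
 3  7  2 15

After move 2 (U):
10  0 12 13
 1 14  6  5
 4  8  9 11
 3  7  2 15

After move 3 (L):
 0 10 12 13
 1 14  6  5
 4  8  9 11
 3  7  2 15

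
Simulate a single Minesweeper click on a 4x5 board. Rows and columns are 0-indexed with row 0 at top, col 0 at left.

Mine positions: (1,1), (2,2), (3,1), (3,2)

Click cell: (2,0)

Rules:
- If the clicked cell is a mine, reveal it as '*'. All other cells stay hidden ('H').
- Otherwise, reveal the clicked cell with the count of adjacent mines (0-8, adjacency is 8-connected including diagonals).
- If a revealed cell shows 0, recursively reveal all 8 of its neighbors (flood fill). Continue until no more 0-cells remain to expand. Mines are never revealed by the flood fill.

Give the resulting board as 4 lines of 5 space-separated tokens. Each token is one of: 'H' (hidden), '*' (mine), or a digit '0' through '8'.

H H H H H
H H H H H
2 H H H H
H H H H H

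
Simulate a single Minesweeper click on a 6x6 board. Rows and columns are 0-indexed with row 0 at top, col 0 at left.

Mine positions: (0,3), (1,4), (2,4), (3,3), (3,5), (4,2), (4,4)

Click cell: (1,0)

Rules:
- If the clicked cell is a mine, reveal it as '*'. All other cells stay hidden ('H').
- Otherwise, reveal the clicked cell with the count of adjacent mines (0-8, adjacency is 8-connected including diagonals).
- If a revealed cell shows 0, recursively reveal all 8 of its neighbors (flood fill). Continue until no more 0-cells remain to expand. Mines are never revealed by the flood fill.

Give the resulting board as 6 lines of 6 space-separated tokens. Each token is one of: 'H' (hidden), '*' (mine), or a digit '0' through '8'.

0 0 1 H H H
0 0 1 H H H
0 0 1 H H H
0 1 2 H H H
0 1 H H H H
0 1 H H H H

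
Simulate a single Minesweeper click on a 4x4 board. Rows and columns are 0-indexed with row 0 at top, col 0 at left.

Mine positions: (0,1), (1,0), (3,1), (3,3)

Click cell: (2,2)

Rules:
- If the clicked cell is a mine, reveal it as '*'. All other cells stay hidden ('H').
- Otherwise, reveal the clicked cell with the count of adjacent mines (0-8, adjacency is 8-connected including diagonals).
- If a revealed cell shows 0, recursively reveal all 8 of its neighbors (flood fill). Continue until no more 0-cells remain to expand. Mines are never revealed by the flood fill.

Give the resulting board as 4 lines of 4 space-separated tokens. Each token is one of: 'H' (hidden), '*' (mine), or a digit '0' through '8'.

H H H H
H H H H
H H 2 H
H H H H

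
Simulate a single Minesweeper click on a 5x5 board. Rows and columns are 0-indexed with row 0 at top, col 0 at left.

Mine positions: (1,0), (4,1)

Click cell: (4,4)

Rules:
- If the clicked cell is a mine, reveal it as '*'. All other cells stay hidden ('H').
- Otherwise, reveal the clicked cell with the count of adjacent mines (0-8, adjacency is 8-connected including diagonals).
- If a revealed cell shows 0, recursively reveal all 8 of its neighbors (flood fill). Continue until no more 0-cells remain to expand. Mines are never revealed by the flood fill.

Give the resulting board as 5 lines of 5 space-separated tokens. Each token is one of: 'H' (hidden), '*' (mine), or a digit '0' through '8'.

H 1 0 0 0
H 1 0 0 0
H 1 0 0 0
H 1 1 0 0
H H 1 0 0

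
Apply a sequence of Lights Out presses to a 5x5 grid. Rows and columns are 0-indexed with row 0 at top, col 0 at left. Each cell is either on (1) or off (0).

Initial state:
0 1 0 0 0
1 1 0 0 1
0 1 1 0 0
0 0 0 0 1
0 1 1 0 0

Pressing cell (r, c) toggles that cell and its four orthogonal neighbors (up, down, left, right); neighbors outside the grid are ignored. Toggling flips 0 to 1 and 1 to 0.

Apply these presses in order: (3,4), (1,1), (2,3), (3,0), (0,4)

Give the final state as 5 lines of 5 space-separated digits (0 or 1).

After press 1 at (3,4):
0 1 0 0 0
1 1 0 0 1
0 1 1 0 1
0 0 0 1 0
0 1 1 0 1

After press 2 at (1,1):
0 0 0 0 0
0 0 1 0 1
0 0 1 0 1
0 0 0 1 0
0 1 1 0 1

After press 3 at (2,3):
0 0 0 0 0
0 0 1 1 1
0 0 0 1 0
0 0 0 0 0
0 1 1 0 1

After press 4 at (3,0):
0 0 0 0 0
0 0 1 1 1
1 0 0 1 0
1 1 0 0 0
1 1 1 0 1

After press 5 at (0,4):
0 0 0 1 1
0 0 1 1 0
1 0 0 1 0
1 1 0 0 0
1 1 1 0 1

Answer: 0 0 0 1 1
0 0 1 1 0
1 0 0 1 0
1 1 0 0 0
1 1 1 0 1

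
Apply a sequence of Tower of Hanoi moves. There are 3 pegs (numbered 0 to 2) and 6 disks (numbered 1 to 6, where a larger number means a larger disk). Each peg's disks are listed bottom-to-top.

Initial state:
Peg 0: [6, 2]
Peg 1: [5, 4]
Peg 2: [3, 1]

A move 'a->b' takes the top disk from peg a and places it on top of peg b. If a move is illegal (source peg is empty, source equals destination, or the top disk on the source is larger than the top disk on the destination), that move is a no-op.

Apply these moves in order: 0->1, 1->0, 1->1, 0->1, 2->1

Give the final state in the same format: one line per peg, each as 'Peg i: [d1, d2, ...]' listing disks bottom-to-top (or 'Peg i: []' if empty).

After move 1 (0->1):
Peg 0: [6]
Peg 1: [5, 4, 2]
Peg 2: [3, 1]

After move 2 (1->0):
Peg 0: [6, 2]
Peg 1: [5, 4]
Peg 2: [3, 1]

After move 3 (1->1):
Peg 0: [6, 2]
Peg 1: [5, 4]
Peg 2: [3, 1]

After move 4 (0->1):
Peg 0: [6]
Peg 1: [5, 4, 2]
Peg 2: [3, 1]

After move 5 (2->1):
Peg 0: [6]
Peg 1: [5, 4, 2, 1]
Peg 2: [3]

Answer: Peg 0: [6]
Peg 1: [5, 4, 2, 1]
Peg 2: [3]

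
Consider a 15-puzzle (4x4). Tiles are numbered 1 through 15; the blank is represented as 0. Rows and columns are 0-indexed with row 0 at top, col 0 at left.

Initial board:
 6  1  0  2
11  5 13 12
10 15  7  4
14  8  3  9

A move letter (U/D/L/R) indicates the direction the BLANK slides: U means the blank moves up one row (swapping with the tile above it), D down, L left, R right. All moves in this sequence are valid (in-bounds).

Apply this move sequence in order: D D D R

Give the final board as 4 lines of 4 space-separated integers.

Answer:  6  1 13  2
11  5  7 12
10 15  3  4
14  8  9  0

Derivation:
After move 1 (D):
 6  1 13  2
11  5  0 12
10 15  7  4
14  8  3  9

After move 2 (D):
 6  1 13  2
11  5  7 12
10 15  0  4
14  8  3  9

After move 3 (D):
 6  1 13  2
11  5  7 12
10 15  3  4
14  8  0  9

After move 4 (R):
 6  1 13  2
11  5  7 12
10 15  3  4
14  8  9  0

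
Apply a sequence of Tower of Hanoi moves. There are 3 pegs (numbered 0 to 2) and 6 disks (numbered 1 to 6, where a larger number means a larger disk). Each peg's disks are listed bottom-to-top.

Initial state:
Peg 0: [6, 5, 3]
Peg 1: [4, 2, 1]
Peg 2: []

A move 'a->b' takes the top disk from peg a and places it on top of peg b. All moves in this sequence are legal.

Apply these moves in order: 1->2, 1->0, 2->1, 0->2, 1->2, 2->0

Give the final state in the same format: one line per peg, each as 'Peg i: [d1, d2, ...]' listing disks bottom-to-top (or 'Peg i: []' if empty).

After move 1 (1->2):
Peg 0: [6, 5, 3]
Peg 1: [4, 2]
Peg 2: [1]

After move 2 (1->0):
Peg 0: [6, 5, 3, 2]
Peg 1: [4]
Peg 2: [1]

After move 3 (2->1):
Peg 0: [6, 5, 3, 2]
Peg 1: [4, 1]
Peg 2: []

After move 4 (0->2):
Peg 0: [6, 5, 3]
Peg 1: [4, 1]
Peg 2: [2]

After move 5 (1->2):
Peg 0: [6, 5, 3]
Peg 1: [4]
Peg 2: [2, 1]

After move 6 (2->0):
Peg 0: [6, 5, 3, 1]
Peg 1: [4]
Peg 2: [2]

Answer: Peg 0: [6, 5, 3, 1]
Peg 1: [4]
Peg 2: [2]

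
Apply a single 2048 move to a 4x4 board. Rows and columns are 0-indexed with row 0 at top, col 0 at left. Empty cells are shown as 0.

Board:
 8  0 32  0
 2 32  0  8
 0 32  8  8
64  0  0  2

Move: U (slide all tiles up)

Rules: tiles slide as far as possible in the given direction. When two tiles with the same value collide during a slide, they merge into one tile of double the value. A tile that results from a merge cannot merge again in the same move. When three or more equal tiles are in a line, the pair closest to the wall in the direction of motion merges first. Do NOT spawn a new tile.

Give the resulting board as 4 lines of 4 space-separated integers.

Slide up:
col 0: [8, 2, 0, 64] -> [8, 2, 64, 0]
col 1: [0, 32, 32, 0] -> [64, 0, 0, 0]
col 2: [32, 0, 8, 0] -> [32, 8, 0, 0]
col 3: [0, 8, 8, 2] -> [16, 2, 0, 0]

Answer:  8 64 32 16
 2  0  8  2
64  0  0  0
 0  0  0  0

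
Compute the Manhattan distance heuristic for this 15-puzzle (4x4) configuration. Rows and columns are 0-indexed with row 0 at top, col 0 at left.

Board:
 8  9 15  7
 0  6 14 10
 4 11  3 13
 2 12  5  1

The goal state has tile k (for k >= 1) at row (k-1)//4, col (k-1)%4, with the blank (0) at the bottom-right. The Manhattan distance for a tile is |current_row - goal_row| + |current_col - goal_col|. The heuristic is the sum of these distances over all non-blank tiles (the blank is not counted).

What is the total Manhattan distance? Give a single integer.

Tile 8: at (0,0), goal (1,3), distance |0-1|+|0-3| = 4
Tile 9: at (0,1), goal (2,0), distance |0-2|+|1-0| = 3
Tile 15: at (0,2), goal (3,2), distance |0-3|+|2-2| = 3
Tile 7: at (0,3), goal (1,2), distance |0-1|+|3-2| = 2
Tile 6: at (1,1), goal (1,1), distance |1-1|+|1-1| = 0
Tile 14: at (1,2), goal (3,1), distance |1-3|+|2-1| = 3
Tile 10: at (1,3), goal (2,1), distance |1-2|+|3-1| = 3
Tile 4: at (2,0), goal (0,3), distance |2-0|+|0-3| = 5
Tile 11: at (2,1), goal (2,2), distance |2-2|+|1-2| = 1
Tile 3: at (2,2), goal (0,2), distance |2-0|+|2-2| = 2
Tile 13: at (2,3), goal (3,0), distance |2-3|+|3-0| = 4
Tile 2: at (3,0), goal (0,1), distance |3-0|+|0-1| = 4
Tile 12: at (3,1), goal (2,3), distance |3-2|+|1-3| = 3
Tile 5: at (3,2), goal (1,0), distance |3-1|+|2-0| = 4
Tile 1: at (3,3), goal (0,0), distance |3-0|+|3-0| = 6
Sum: 4 + 3 + 3 + 2 + 0 + 3 + 3 + 5 + 1 + 2 + 4 + 4 + 3 + 4 + 6 = 47

Answer: 47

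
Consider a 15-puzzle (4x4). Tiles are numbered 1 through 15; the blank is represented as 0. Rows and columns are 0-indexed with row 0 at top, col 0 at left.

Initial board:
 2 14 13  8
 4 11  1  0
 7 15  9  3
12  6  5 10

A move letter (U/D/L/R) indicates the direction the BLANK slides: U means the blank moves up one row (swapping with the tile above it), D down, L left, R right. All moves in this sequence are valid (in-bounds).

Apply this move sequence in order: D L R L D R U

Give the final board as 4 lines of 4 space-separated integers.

After move 1 (D):
 2 14 13  8
 4 11  1  3
 7 15  9  0
12  6  5 10

After move 2 (L):
 2 14 13  8
 4 11  1  3
 7 15  0  9
12  6  5 10

After move 3 (R):
 2 14 13  8
 4 11  1  3
 7 15  9  0
12  6  5 10

After move 4 (L):
 2 14 13  8
 4 11  1  3
 7 15  0  9
12  6  5 10

After move 5 (D):
 2 14 13  8
 4 11  1  3
 7 15  5  9
12  6  0 10

After move 6 (R):
 2 14 13  8
 4 11  1  3
 7 15  5  9
12  6 10  0

After move 7 (U):
 2 14 13  8
 4 11  1  3
 7 15  5  0
12  6 10  9

Answer:  2 14 13  8
 4 11  1  3
 7 15  5  0
12  6 10  9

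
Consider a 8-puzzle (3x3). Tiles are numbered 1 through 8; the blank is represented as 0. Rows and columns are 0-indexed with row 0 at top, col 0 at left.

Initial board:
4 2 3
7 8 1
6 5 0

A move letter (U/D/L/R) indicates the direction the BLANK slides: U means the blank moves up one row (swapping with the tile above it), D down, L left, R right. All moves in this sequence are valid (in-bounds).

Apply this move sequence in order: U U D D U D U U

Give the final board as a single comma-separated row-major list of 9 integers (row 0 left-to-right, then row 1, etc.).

After move 1 (U):
4 2 3
7 8 0
6 5 1

After move 2 (U):
4 2 0
7 8 3
6 5 1

After move 3 (D):
4 2 3
7 8 0
6 5 1

After move 4 (D):
4 2 3
7 8 1
6 5 0

After move 5 (U):
4 2 3
7 8 0
6 5 1

After move 6 (D):
4 2 3
7 8 1
6 5 0

After move 7 (U):
4 2 3
7 8 0
6 5 1

After move 8 (U):
4 2 0
7 8 3
6 5 1

Answer: 4, 2, 0, 7, 8, 3, 6, 5, 1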